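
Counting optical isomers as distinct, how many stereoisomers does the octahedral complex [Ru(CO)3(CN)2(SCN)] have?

The six octahedral sites form three mutually perpendicular trans pairs.
There are 3 geometric isomers: CO mer, CN trans; CO fac, CN cis; CO mer, CN cis.
Each arrangement has an internal mirror plane or centre of symmetry, so none is chiral.

3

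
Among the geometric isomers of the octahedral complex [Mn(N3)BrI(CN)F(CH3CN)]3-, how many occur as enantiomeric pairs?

15

In an octahedral complex each vertex has one trans partner and four cis neighbours.
Placing the ligands in turn and identifying arrangements related by rotation or reflection leaves 15 distinct geometric isomers.
Of these, 15 lack any improper symmetry element and so occur as enantiomeric pairs, giving 15 + 15 = 30 stereoisomers in total.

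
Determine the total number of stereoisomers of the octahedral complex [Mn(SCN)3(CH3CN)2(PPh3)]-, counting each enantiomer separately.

An octahedron has six vertices in three trans pairs; every non-trans pair is cis.
Working through the distinct placements yields 3 geometric isomers: SCN mer, CH3CN trans; SCN mer, CH3CN cis; SCN fac, CH3CN cis.
Each arrangement has an internal mirror plane or centre of symmetry, so none is chiral.

3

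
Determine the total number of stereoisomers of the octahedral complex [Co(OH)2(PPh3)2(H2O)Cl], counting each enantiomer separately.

8

The six octahedral sites form three mutually perpendicular trans pairs.
Working through the distinct placements yields 6 geometric isomers: OH trans, PPh3 trans; OH cis, PPh3 cis (3 arrangements, 2 chiral); OH cis, PPh3 trans; OH trans, PPh3 cis.
Of these, 2 lack any improper symmetry element and so occur as enantiomeric pairs, giving 6 + 2 = 8 stereoisomers in total.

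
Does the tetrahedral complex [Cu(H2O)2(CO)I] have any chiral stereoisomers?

no

All four vertices of a tetrahedron are equivalent and mutually adjacent, so cis/trans isomerism cannot arise.
Only one geometric arrangement is possible.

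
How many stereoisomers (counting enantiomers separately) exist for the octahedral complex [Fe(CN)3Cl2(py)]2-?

3

In an octahedral complex each vertex has one trans partner and four cis neighbours.
There are 3 geometric isomers: CN mer, Cl cis; CN mer, Cl trans; CN fac, Cl cis.
Each arrangement has an internal mirror plane or centre of symmetry, so none is chiral.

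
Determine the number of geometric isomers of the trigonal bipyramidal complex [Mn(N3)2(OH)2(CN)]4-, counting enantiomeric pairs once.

5

A trigonal bipyramid has two axial and three equatorial sites, which are chemically inequivalent.
Systematic enumeration (placing each ligand type in turn and discarding arrangements equivalent by rotation or reflection) gives 5 geometric isomers.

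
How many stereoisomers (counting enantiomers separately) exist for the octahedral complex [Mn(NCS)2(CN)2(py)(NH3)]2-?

There are 6 geometric isomers: NCS trans, CN trans; NCS cis, CN trans; NCS cis, CN cis (3 arrangements, 2 chiral); NCS trans, CN cis.
Of these, 2 lack any improper symmetry element and so occur as enantiomeric pairs, giving 6 + 2 = 8 stereoisomers in total.

8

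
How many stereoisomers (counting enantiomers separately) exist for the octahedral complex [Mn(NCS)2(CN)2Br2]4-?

There are 5 geometric isomers: NCS trans, CN trans, Br trans; NCS cis, CN cis, Br trans; NCS trans, CN cis, Br cis; NCS cis, CN cis, Br cis (chiral); NCS cis, CN trans, Br cis.
One of these lacks any improper symmetry element and so occurs as an enantiomeric pair, giving 5 + 1 = 6 stereoisomers in total.

6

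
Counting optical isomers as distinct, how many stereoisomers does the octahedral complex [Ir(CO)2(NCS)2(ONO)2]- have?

6

In an octahedral complex each vertex has one trans partner and four cis neighbours.
Systematic placement gives 5 geometric isomers: CO trans, NCS trans, ONO trans; CO trans, NCS cis, ONO cis; CO cis, NCS cis, ONO trans; CO cis, NCS cis, ONO cis (chiral); CO cis, NCS trans, ONO cis.
One of these lacks any improper symmetry element and so occurs as an enantiomeric pair, giving 5 + 1 = 6 stereoisomers in total.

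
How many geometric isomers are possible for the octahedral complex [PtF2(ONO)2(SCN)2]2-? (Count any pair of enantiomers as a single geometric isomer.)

5

Systematic placement gives 5 geometric isomers: F trans, ONO trans, SCN trans; F trans, ONO cis, SCN cis; F cis, ONO cis, SCN trans; F cis, ONO cis, SCN cis (chiral); F cis, ONO trans, SCN cis.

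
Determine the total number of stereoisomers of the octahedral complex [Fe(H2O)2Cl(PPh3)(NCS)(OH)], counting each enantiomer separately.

In an octahedral complex each vertex has one trans partner and four cis neighbours.
Exhaustive case analysis gives 9 geometric isomers.
Of these, 6 lack any improper symmetry element and so occur as enantiomeric pairs, giving 9 + 6 = 15 stereoisomers in total.

15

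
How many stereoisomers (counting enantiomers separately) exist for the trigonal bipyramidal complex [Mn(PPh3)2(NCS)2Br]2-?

6

In a trigonal bipyramid the two axial positions differ from the three equatorial ones.
Placing the ligands in turn and identifying arrangements related by rotation or reflection leaves 5 distinct geometric isomers.
One of these lacks any improper symmetry element and so occurs as an enantiomeric pair, giving 5 + 1 = 6 stereoisomers in total.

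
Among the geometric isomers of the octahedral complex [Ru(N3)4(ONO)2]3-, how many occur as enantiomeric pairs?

0

In an octahedral complex each vertex has one trans partner and four cis neighbours.
There are 2 geometric isomers: ONO trans; ONO cis.
Each arrangement has an internal mirror plane or centre of symmetry, so none is chiral.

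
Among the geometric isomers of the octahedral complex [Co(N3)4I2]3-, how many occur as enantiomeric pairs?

0

An octahedron has six vertices in three trans pairs; every non-trans pair is cis.
The distinct arrangements are (2 in all): I trans; I cis.
Each arrangement has an internal mirror plane or centre of symmetry, so none is chiral.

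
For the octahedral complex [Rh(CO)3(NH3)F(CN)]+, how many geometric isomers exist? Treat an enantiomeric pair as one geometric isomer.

The six octahedral sites form three mutually perpendicular trans pairs.
The distinct arrangements are (4 in all): CO mer (3 arrangements); CO fac (chiral).

4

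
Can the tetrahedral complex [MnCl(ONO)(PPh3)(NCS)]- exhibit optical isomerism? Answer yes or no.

All four vertices of a tetrahedron are equivalent and mutually adjacent, so cis/trans isomerism cannot arise.
Only one geometric arrangement is possible; it has no improper symmetry element, so it exists as a pair of enantiomers (2 stereoisomers).

yes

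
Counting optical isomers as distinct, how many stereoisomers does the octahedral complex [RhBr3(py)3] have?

2

The distinct arrangements are (2 in all): Br mer; Br fac.
Each arrangement has an internal mirror plane or centre of symmetry, so none is chiral.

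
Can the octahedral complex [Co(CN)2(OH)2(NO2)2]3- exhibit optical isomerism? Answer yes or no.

yes

The six octahedral sites form three mutually perpendicular trans pairs.
Working through the distinct placements yields 5 geometric isomers: CN trans, OH trans, NO2 trans; CN trans, OH cis, NO2 cis; CN cis, OH trans, NO2 cis; CN cis, OH cis, NO2 cis (chiral); CN cis, OH cis, NO2 trans.
One of these lacks any improper symmetry element and so occurs as an enantiomeric pair, giving 5 + 1 = 6 stereoisomers in total.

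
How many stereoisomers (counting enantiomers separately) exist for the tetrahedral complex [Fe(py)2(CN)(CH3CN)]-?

Only one geometric arrangement is possible.

1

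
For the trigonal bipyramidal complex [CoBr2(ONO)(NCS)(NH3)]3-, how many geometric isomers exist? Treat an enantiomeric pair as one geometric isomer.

7

In a trigonal bipyramid the two axial positions differ from the three equatorial ones.
Placing the ligands in turn and identifying arrangements related by rotation or reflection leaves 7 distinct geometric isomers.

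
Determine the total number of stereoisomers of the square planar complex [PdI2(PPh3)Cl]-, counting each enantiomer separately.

2

In a square planar complex each vertex has one trans partner and two cis neighbours.
Systematic placement gives 2 geometric isomers: I cis; I trans.
Each arrangement has an internal mirror plane or centre of symmetry, so none is chiral.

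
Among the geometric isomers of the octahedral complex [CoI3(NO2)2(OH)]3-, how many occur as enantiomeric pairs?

The six octahedral sites form three mutually perpendicular trans pairs.
Systematic placement gives 3 geometric isomers: I mer, NO2 cis; I mer, NO2 trans; I fac, NO2 cis.
Each arrangement has an internal mirror plane or centre of symmetry, so none is chiral.

0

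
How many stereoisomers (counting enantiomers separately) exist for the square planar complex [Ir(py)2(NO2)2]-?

In a square planar complex each vertex has one trans partner and two cis neighbours.
Systematic placement gives 2 geometric isomers: py cis; py trans.
Each arrangement has an internal mirror plane or centre of symmetry, so none is chiral.

2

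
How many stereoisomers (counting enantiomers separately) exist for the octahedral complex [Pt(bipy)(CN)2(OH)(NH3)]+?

The six octahedral sites form three mutually perpendicular trans pairs.
Each bipy is bidentate and must span two cis positions.
Working through the distinct placements yields 4 geometric isomers: CN trans; CN cis (3 arrangements, 2 chiral).
Of these, 2 lack any improper symmetry element and so occur as enantiomeric pairs, giving 4 + 2 = 6 stereoisomers in total.

6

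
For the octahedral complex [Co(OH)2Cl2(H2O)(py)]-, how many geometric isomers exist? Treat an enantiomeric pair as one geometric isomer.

6

In an octahedral complex each vertex has one trans partner and four cis neighbours.
The distinct arrangements are (6 in all): OH cis, Cl trans; OH trans, Cl trans; OH cis, Cl cis (3 arrangements, 2 chiral); OH trans, Cl cis.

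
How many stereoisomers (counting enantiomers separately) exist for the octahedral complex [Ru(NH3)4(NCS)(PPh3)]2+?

2

The six octahedral sites form three mutually perpendicular trans pairs.
Systematic placement gives 2 geometric isomers: NCS and PPh3 mutually cis; NCS and PPh3 mutually trans.
Each arrangement has an internal mirror plane or centre of symmetry, so none is chiral.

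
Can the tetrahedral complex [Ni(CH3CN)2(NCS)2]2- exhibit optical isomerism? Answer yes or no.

In a tetrahedral complex all four positions are equivalent and every pair of ligands is adjacent — there is no cis/trans distinction.
Only one geometric arrangement is possible.

no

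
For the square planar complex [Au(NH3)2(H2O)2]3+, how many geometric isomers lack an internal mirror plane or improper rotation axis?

In a square planar complex each vertex has one trans partner and two cis neighbours.
Systematic placement gives 2 geometric isomers: NH3 cis; NH3 trans.
Each arrangement has an internal mirror plane or centre of symmetry, so none is chiral.

0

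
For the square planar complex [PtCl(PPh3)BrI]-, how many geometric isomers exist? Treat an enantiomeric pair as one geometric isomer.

3

A square has two trans pairs of vertices; adjacent vertices are cis.
The distinct arrangements are (3 in all): (Br/I trans, Cl/PPh3 trans); (Br/PPh3 trans, Cl/I trans); (Br/Cl trans, I/PPh3 trans).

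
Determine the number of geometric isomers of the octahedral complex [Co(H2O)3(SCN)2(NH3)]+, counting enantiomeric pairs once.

The six octahedral sites form three mutually perpendicular trans pairs.
Systematic placement gives 3 geometric isomers: H2O mer, SCN trans; H2O mer, SCN cis; H2O fac, SCN cis.

3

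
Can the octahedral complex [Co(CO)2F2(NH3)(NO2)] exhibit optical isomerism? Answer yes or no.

yes

An octahedron has six vertices in three trans pairs; every non-trans pair is cis.
Systematic placement gives 6 geometric isomers: CO trans, F trans; CO trans, F cis; CO cis, F cis (3 arrangements, 2 chiral); CO cis, F trans.
Of these, 2 lack any improper symmetry element and so occur as enantiomeric pairs, giving 6 + 2 = 8 stereoisomers in total.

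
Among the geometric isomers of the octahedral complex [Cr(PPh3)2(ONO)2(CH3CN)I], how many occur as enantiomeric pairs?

The six octahedral sites form three mutually perpendicular trans pairs.
There are 6 geometric isomers: PPh3 trans, ONO trans; PPh3 cis, ONO cis (3 arrangements, 2 chiral); PPh3 trans, ONO cis; PPh3 cis, ONO trans.
Of these, 2 lack any improper symmetry element and so occur as enantiomeric pairs, giving 6 + 2 = 8 stereoisomers in total.

2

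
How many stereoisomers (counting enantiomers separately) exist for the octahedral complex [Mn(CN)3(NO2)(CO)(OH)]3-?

5

There are 4 geometric isomers: CN mer (3 arrangements); CN fac (chiral).
One of these lacks any improper symmetry element and so occurs as an enantiomeric pair, giving 4 + 1 = 5 stereoisomers in total.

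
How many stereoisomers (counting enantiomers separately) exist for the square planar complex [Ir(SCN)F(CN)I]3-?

In a square planar complex each vertex has one trans partner and two cis neighbours.
Systematic placement gives 3 geometric isomers: (CN/I trans, F/SCN trans); (CN/SCN trans, F/I trans); (CN/F trans, I/SCN trans).
Each arrangement has an internal mirror plane or centre of symmetry, so none is chiral.

3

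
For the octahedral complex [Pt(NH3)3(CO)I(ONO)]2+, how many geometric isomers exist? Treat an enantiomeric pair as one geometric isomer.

In an octahedral complex each vertex has one trans partner and four cis neighbours.
The distinct arrangements are (4 in all): NH3 mer (3 arrangements); NH3 fac (chiral).

4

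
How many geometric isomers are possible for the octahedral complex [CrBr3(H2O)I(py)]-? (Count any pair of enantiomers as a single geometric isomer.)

In an octahedral complex each vertex has one trans partner and four cis neighbours.
There are 4 geometric isomers: Br mer (3 arrangements); Br fac (chiral).

4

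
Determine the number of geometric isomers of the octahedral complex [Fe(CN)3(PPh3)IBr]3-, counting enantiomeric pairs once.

The six octahedral sites form three mutually perpendicular trans pairs.
Systematic placement gives 4 geometric isomers: CN mer (3 arrangements); CN fac (chiral).

4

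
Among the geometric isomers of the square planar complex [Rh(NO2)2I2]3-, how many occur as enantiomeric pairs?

In a square planar complex each vertex has one trans partner and two cis neighbours.
There are 2 geometric isomers: NO2 cis; NO2 trans.
Each arrangement has an internal mirror plane or centre of symmetry, so none is chiral.

0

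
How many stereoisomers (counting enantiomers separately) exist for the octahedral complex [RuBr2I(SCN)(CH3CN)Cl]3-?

15

An octahedron has six vertices in three trans pairs; every non-trans pair is cis.
Systematic enumeration (placing each ligand type in turn and discarding arrangements equivalent by rotation or reflection) gives 9 geometric isomers.
Of these, 6 lack any improper symmetry element and so occur as enantiomeric pairs, giving 9 + 6 = 15 stereoisomers in total.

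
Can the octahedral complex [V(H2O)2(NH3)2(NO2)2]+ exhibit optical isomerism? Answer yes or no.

There are 5 geometric isomers: H2O trans, NH3 trans, NO2 trans; H2O trans, NH3 cis, NO2 cis; H2O cis, NH3 cis, NO2 trans; H2O cis, NH3 cis, NO2 cis (chiral); H2O cis, NH3 trans, NO2 cis.
One of these lacks any improper symmetry element and so occurs as an enantiomeric pair, giving 5 + 1 = 6 stereoisomers in total.

yes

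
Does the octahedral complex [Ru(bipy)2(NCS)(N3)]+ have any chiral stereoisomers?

An octahedron has six vertices in three trans pairs; every non-trans pair is cis.
Each bipy is bidentate and must span two cis positions.
Systematic placement gives 2 geometric isomers: NCS and N3 mutually trans; NCS and N3 mutually cis (chiral).
One of these lacks any improper symmetry element and so occurs as an enantiomeric pair, giving 2 + 1 = 3 stereoisomers in total.

yes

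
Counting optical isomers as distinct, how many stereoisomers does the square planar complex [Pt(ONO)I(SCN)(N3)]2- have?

A square has two trans pairs of vertices; adjacent vertices are cis.
The distinct arrangements are (3 in all): (I/ONO trans, N3/SCN trans); (I/SCN trans, N3/ONO trans); (I/N3 trans, ONO/SCN trans).
Each arrangement has an internal mirror plane or centre of symmetry, so none is chiral.

3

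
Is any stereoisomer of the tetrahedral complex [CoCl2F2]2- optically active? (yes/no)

no

Only one geometric arrangement is possible.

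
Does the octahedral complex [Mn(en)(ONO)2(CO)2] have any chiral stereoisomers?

In an octahedral complex each vertex has one trans partner and four cis neighbours.
Each en is bidentate and must span two cis positions.
There are 3 geometric isomers: ONO cis, CO trans; ONO cis, CO cis (chiral); ONO trans, CO cis.
One of these lacks any improper symmetry element and so occurs as an enantiomeric pair, giving 3 + 1 = 4 stereoisomers in total.

yes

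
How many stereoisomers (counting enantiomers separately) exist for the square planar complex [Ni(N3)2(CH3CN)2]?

2

A square has two trans pairs of vertices; adjacent vertices are cis.
Working through the distinct placements yields 2 geometric isomers: N3 cis; N3 trans.
Each arrangement has an internal mirror plane or centre of symmetry, so none is chiral.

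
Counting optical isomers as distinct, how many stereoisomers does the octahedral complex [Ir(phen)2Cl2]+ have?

An octahedron has six vertices in three trans pairs; every non-trans pair is cis.
Each phen is bidentate and must span two cis positions.
The distinct arrangements are (2 in all): Cl trans; Cl cis (chiral).
One of these lacks any improper symmetry element and so occurs as an enantiomeric pair, giving 2 + 1 = 3 stereoisomers in total.

3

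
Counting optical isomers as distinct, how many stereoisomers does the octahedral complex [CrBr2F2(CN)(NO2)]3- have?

The six octahedral sites form three mutually perpendicular trans pairs.
Working through the distinct placements yields 6 geometric isomers: Br trans, F cis; Br trans, F trans; Br cis, F cis (3 arrangements, 2 chiral); Br cis, F trans.
Of these, 2 lack any improper symmetry element and so occur as enantiomeric pairs, giving 6 + 2 = 8 stereoisomers in total.

8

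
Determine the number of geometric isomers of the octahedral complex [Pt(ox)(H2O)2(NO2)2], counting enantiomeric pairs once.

3

Each ox is bidentate and must span two cis positions.
Working through the distinct placements yields 3 geometric isomers: H2O trans, NO2 cis; H2O cis, NO2 cis (chiral); H2O cis, NO2 trans.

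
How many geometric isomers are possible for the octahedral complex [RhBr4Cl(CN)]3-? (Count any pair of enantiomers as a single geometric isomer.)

2

Systematic placement gives 2 geometric isomers: Cl and CN mutually trans; Cl and CN mutually cis.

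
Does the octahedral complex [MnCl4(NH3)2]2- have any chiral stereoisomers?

An octahedron has six vertices in three trans pairs; every non-trans pair is cis.
The distinct arrangements are (2 in all): NH3 trans; NH3 cis.
Each arrangement has an internal mirror plane or centre of symmetry, so none is chiral.

no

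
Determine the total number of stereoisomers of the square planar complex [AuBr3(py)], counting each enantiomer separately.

1

In a square planar complex each vertex has one trans partner and two cis neighbours.
Only one geometric arrangement is possible.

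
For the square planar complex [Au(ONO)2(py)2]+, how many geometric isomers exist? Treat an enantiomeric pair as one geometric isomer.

2

In a square planar complex each vertex has one trans partner and two cis neighbours.
Systematic placement gives 2 geometric isomers: ONO cis; ONO trans.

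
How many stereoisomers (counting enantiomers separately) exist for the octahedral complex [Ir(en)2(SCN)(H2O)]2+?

3

In an octahedral complex each vertex has one trans partner and four cis neighbours.
Each en is bidentate and must span two cis positions.
The distinct arrangements are (2 in all): SCN and H2O mutually trans; SCN and H2O mutually cis (chiral).
One of these lacks any improper symmetry element and so occurs as an enantiomeric pair, giving 2 + 1 = 3 stereoisomers in total.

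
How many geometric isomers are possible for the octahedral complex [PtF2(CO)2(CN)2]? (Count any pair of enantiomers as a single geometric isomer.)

An octahedron has six vertices in three trans pairs; every non-trans pair is cis.
Working through the distinct placements yields 5 geometric isomers: F trans, CO trans, CN trans; F cis, CO cis, CN trans; F trans, CO cis, CN cis; F cis, CO cis, CN cis (chiral); F cis, CO trans, CN cis.

5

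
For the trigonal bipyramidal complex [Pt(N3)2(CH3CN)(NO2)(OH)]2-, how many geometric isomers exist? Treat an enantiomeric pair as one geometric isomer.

In a trigonal bipyramid the two axial positions differ from the three equatorial ones.
Systematic enumeration (placing each ligand type in turn and discarding arrangements equivalent by rotation or reflection) gives 7 geometric isomers.

7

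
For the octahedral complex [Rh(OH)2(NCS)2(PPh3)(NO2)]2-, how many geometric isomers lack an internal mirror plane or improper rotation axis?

The six octahedral sites form three mutually perpendicular trans pairs.
Systematic placement gives 6 geometric isomers: OH cis, NCS trans; OH trans, NCS trans; OH cis, NCS cis (3 arrangements, 2 chiral); OH trans, NCS cis.
Of these, 2 lack any improper symmetry element and so occur as enantiomeric pairs, giving 6 + 2 = 8 stereoisomers in total.

2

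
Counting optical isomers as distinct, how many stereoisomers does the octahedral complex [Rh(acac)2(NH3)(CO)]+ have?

3

The six octahedral sites form three mutually perpendicular trans pairs.
Each acac is bidentate and must span two cis positions.
The distinct arrangements are (2 in all): NH3 and CO mutually trans; NH3 and CO mutually cis (chiral).
One of these lacks any improper symmetry element and so occurs as an enantiomeric pair, giving 2 + 1 = 3 stereoisomers in total.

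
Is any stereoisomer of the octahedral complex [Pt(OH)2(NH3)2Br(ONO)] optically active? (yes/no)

yes

The six octahedral sites form three mutually perpendicular trans pairs.
Working through the distinct placements yields 6 geometric isomers: OH cis, NH3 cis (3 arrangements, 2 chiral); OH trans, NH3 cis; OH cis, NH3 trans; OH trans, NH3 trans.
Of these, 2 lack any improper symmetry element and so occur as enantiomeric pairs, giving 6 + 2 = 8 stereoisomers in total.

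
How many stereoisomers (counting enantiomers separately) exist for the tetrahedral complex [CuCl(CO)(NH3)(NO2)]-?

All four vertices of a tetrahedron are equivalent and mutually adjacent, so cis/trans isomerism cannot arise.
Only one geometric arrangement is possible; it has no improper symmetry element, so it exists as a pair of enantiomers (2 stereoisomers).

2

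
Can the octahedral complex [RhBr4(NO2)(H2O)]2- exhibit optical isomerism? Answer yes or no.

no

An octahedron has six vertices in three trans pairs; every non-trans pair is cis.
There are 2 geometric isomers: NO2 and H2O mutually trans; NO2 and H2O mutually cis.
Each arrangement has an internal mirror plane or centre of symmetry, so none is chiral.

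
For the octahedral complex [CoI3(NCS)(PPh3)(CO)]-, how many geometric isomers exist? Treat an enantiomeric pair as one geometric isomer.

4

The six octahedral sites form three mutually perpendicular trans pairs.
The distinct arrangements are (4 in all): I mer (3 arrangements); I fac (chiral).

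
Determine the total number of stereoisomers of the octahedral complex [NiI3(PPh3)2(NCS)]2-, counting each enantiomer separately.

3

The six octahedral sites form three mutually perpendicular trans pairs.
The distinct arrangements are (3 in all): I mer, PPh3 trans; I mer, PPh3 cis; I fac, PPh3 cis.
Each arrangement has an internal mirror plane or centre of symmetry, so none is chiral.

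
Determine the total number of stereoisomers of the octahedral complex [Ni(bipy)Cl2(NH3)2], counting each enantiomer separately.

The six octahedral sites form three mutually perpendicular trans pairs.
Each bipy is bidentate and must span two cis positions.
The distinct arrangements are (3 in all): Cl trans, NH3 cis; Cl cis, NH3 cis (chiral); Cl cis, NH3 trans.
One of these lacks any improper symmetry element and so occurs as an enantiomeric pair, giving 3 + 1 = 4 stereoisomers in total.

4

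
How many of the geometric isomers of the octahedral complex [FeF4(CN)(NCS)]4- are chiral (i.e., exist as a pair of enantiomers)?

0

In an octahedral complex each vertex has one trans partner and four cis neighbours.
Working through the distinct placements yields 2 geometric isomers: CN and NCS mutually cis; CN and NCS mutually trans.
Each arrangement has an internal mirror plane or centre of symmetry, so none is chiral.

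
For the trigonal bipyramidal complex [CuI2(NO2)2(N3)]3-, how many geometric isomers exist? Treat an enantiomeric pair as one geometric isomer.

A trigonal bipyramid has two axial and three equatorial sites, which are chemically inequivalent.
Exhaustive case analysis gives 5 geometric isomers.

5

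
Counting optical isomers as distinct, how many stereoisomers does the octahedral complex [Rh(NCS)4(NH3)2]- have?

An octahedron has six vertices in three trans pairs; every non-trans pair is cis.
There are 2 geometric isomers: NH3 trans; NH3 cis.
Each arrangement has an internal mirror plane or centre of symmetry, so none is chiral.

2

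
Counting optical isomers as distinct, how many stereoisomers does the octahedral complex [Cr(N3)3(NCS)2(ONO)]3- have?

3

In an octahedral complex each vertex has one trans partner and four cis neighbours.
Working through the distinct placements yields 3 geometric isomers: N3 mer, NCS cis; N3 mer, NCS trans; N3 fac, NCS cis.
Each arrangement has an internal mirror plane or centre of symmetry, so none is chiral.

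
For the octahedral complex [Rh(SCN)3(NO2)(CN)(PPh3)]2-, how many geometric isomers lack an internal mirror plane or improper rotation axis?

1

In an octahedral complex each vertex has one trans partner and four cis neighbours.
There are 4 geometric isomers: SCN mer (3 arrangements); SCN fac (chiral).
One of these lacks any improper symmetry element and so occurs as an enantiomeric pair, giving 4 + 1 = 5 stereoisomers in total.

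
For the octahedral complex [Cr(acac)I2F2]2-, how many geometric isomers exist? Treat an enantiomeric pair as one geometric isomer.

3

Each acac is bidentate and must span two cis positions.
Working through the distinct placements yields 3 geometric isomers: I cis, F trans; I cis, F cis (chiral); I trans, F cis.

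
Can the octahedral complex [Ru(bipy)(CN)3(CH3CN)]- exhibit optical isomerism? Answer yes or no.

Each bipy is bidentate and must span two cis positions.
Working through the distinct placements yields 2 geometric isomers: CN fac; CN mer.
Each arrangement has an internal mirror plane or centre of symmetry, so none is chiral.

no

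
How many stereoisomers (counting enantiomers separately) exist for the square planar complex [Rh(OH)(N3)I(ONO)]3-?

3

In a square planar complex each vertex has one trans partner and two cis neighbours.
The distinct arrangements are (3 in all): (I/OH trans, N3/ONO trans); (I/ONO trans, N3/OH trans); (I/N3 trans, OH/ONO trans).
Each arrangement has an internal mirror plane or centre of symmetry, so none is chiral.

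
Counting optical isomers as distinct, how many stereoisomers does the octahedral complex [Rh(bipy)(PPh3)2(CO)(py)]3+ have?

Each bipy is bidentate and must span two cis positions.
The distinct arrangements are (4 in all): PPh3 cis (3 arrangements, 2 chiral); PPh3 trans.
Of these, 2 lack any improper symmetry element and so occur as enantiomeric pairs, giving 4 + 2 = 6 stereoisomers in total.

6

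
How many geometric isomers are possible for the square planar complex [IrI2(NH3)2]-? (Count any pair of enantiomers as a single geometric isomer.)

2

A square has two trans pairs of vertices; adjacent vertices are cis.
The distinct arrangements are (2 in all): I cis; I trans.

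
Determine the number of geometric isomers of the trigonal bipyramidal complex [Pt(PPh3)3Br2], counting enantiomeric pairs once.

A trigonal bipyramid has two axial and three equatorial sites, which are chemically inequivalent.
There are 3 geometric isomers: Br both axial; Br one axial, one equatorial; Br both equatorial.

3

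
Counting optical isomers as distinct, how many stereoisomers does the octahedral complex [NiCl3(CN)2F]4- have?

3

An octahedron has six vertices in three trans pairs; every non-trans pair is cis.
Working through the distinct placements yields 3 geometric isomers: Cl mer, CN trans; Cl fac, CN cis; Cl mer, CN cis.
Each arrangement has an internal mirror plane or centre of symmetry, so none is chiral.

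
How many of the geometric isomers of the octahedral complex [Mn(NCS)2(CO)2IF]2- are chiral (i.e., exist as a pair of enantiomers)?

2

The distinct arrangements are (6 in all): NCS trans, CO trans; NCS cis, CO trans; NCS trans, CO cis; NCS cis, CO cis (3 arrangements, 2 chiral).
Of these, 2 lack any improper symmetry element and so occur as enantiomeric pairs, giving 6 + 2 = 8 stereoisomers in total.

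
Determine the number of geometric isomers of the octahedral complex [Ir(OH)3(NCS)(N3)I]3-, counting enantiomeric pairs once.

In an octahedral complex each vertex has one trans partner and four cis neighbours.
Systematic placement gives 4 geometric isomers: OH mer (3 arrangements); OH fac (chiral).

4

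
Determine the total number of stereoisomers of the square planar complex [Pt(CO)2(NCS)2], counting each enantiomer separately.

2

Working through the distinct placements yields 2 geometric isomers: CO cis; CO trans.
Each arrangement has an internal mirror plane or centre of symmetry, so none is chiral.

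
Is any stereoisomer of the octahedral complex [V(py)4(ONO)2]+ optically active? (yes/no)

no

In an octahedral complex each vertex has one trans partner and four cis neighbours.
There are 2 geometric isomers: ONO trans; ONO cis.
Each arrangement has an internal mirror plane or centre of symmetry, so none is chiral.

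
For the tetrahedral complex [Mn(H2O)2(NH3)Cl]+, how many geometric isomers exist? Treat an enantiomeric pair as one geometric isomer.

1

Only one geometric arrangement is possible.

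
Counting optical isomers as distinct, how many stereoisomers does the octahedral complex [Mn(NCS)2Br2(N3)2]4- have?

In an octahedral complex each vertex has one trans partner and four cis neighbours.
There are 5 geometric isomers: NCS trans, Br trans, N3 trans; NCS cis, Br trans, N3 cis; NCS trans, Br cis, N3 cis; NCS cis, Br cis, N3 cis (chiral); NCS cis, Br cis, N3 trans.
One of these lacks any improper symmetry element and so occurs as an enantiomeric pair, giving 5 + 1 = 6 stereoisomers in total.

6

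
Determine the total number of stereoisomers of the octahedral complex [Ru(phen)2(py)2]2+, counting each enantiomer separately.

Each phen is bidentate and must span two cis positions.
The distinct arrangements are (2 in all): py trans; py cis (chiral).
One of these lacks any improper symmetry element and so occurs as an enantiomeric pair, giving 2 + 1 = 3 stereoisomers in total.

3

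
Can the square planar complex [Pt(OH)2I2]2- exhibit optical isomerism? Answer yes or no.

In a square planar complex each vertex has one trans partner and two cis neighbours.
The distinct arrangements are (2 in all): OH cis; OH trans.
Each arrangement has an internal mirror plane or centre of symmetry, so none is chiral.

no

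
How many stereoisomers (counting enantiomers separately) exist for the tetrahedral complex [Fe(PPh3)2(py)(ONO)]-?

All four vertices of a tetrahedron are equivalent and mutually adjacent, so cis/trans isomerism cannot arise.
Only one geometric arrangement is possible.

1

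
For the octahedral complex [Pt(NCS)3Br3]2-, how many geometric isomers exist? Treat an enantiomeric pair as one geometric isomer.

The six octahedral sites form three mutually perpendicular trans pairs.
There are 2 geometric isomers: NCS mer; NCS fac.

2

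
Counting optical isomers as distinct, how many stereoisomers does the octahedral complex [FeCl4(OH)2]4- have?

2

In an octahedral complex each vertex has one trans partner and four cis neighbours.
The distinct arrangements are (2 in all): OH trans; OH cis.
Each arrangement has an internal mirror plane or centre of symmetry, so none is chiral.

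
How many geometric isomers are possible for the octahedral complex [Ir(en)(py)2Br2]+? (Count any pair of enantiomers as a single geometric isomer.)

Each en is bidentate and must span two cis positions.
Systematic placement gives 3 geometric isomers: py cis, Br trans; py trans, Br cis; py cis, Br cis (chiral).

3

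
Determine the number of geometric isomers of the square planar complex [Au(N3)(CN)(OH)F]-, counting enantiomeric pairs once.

A square has two trans pairs of vertices; adjacent vertices are cis.
Working through the distinct placements yields 3 geometric isomers: (CN/N3 trans, F/OH trans); (CN/OH trans, F/N3 trans); (CN/F trans, N3/OH trans).

3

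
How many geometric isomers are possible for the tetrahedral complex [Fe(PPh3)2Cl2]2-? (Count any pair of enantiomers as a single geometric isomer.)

In a tetrahedral complex all four positions are equivalent and every pair of ligands is adjacent — there is no cis/trans distinction.
Only one geometric arrangement is possible.

1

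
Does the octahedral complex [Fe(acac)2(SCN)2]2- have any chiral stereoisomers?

The six octahedral sites form three mutually perpendicular trans pairs.
Each acac is bidentate and must span two cis positions.
Systematic placement gives 2 geometric isomers: SCN trans; SCN cis (chiral).
One of these lacks any improper symmetry element and so occurs as an enantiomeric pair, giving 2 + 1 = 3 stereoisomers in total.

yes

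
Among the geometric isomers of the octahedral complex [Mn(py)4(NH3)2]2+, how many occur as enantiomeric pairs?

0

An octahedron has six vertices in three trans pairs; every non-trans pair is cis.
Working through the distinct placements yields 2 geometric isomers: NH3 trans; NH3 cis.
Each arrangement has an internal mirror plane or centre of symmetry, so none is chiral.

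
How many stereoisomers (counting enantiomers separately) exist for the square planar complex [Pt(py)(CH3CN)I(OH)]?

3

A square has two trans pairs of vertices; adjacent vertices are cis.
Systematic placement gives 3 geometric isomers: (CH3CN/OH trans, I/py trans); (CH3CN/py trans, I/OH trans); (CH3CN/I trans, OH/py trans).
Each arrangement has an internal mirror plane or centre of symmetry, so none is chiral.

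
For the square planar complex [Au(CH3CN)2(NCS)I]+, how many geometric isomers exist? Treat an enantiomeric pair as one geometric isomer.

A square has two trans pairs of vertices; adjacent vertices are cis.
The distinct arrangements are (2 in all): CH3CN cis; CH3CN trans.

2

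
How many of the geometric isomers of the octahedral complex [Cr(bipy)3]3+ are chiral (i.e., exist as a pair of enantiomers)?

1

The six octahedral sites form three mutually perpendicular trans pairs.
Each bipy is bidentate and must span two cis positions.
Only one geometric arrangement is possible; it has no improper symmetry element, so it exists as a pair of enantiomers (2 stereoisomers).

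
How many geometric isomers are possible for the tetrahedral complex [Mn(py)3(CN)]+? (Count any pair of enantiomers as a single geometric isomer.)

Only one geometric arrangement is possible.

1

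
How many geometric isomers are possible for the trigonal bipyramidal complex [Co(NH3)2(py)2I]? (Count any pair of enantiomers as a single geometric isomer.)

5

A trigonal bipyramid has two axial and three equatorial sites, which are chemically inequivalent.
Systematic enumeration (placing each ligand type in turn and discarding arrangements equivalent by rotation or reflection) gives 5 geometric isomers.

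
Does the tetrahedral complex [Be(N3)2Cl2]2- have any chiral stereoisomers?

no

In a tetrahedral complex all four positions are equivalent and every pair of ligands is adjacent — there is no cis/trans distinction.
Only one geometric arrangement is possible.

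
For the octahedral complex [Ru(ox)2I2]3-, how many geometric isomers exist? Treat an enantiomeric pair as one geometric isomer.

2

Each ox is bidentate and must span two cis positions.
Systematic placement gives 2 geometric isomers: I trans; I cis (chiral).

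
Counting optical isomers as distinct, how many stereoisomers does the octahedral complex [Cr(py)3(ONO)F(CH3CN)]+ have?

5

In an octahedral complex each vertex has one trans partner and four cis neighbours.
The distinct arrangements are (4 in all): py mer (3 arrangements); py fac (chiral).
One of these lacks any improper symmetry element and so occurs as an enantiomeric pair, giving 4 + 1 = 5 stereoisomers in total.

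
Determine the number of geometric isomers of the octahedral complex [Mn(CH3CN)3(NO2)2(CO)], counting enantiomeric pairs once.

3

The distinct arrangements are (3 in all): CH3CN mer, NO2 trans; CH3CN mer, NO2 cis; CH3CN fac, NO2 cis.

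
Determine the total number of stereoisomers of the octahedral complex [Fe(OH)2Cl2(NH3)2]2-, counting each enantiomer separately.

6

The six octahedral sites form three mutually perpendicular trans pairs.
The distinct arrangements are (5 in all): OH trans, Cl trans, NH3 trans; OH cis, Cl trans, NH3 cis; OH trans, Cl cis, NH3 cis; OH cis, Cl cis, NH3 cis (chiral); OH cis, Cl cis, NH3 trans.
One of these lacks any improper symmetry element and so occurs as an enantiomeric pair, giving 5 + 1 = 6 stereoisomers in total.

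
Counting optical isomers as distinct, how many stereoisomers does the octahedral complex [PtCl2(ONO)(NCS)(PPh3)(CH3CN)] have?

15

Exhaustive case analysis gives 9 geometric isomers.
Of these, 6 lack any improper symmetry element and so occur as enantiomeric pairs, giving 9 + 6 = 15 stereoisomers in total.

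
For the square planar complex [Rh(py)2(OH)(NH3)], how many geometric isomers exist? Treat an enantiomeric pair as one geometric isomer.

In a square planar complex each vertex has one trans partner and two cis neighbours.
Systematic placement gives 2 geometric isomers: py cis; py trans.

2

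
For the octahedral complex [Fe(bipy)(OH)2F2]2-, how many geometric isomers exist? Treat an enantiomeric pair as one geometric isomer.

The six octahedral sites form three mutually perpendicular trans pairs.
Each bipy is bidentate and must span two cis positions.
There are 3 geometric isomers: OH cis, F trans; OH cis, F cis (chiral); OH trans, F cis.

3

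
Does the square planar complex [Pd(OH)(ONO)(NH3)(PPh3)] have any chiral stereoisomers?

A square has two trans pairs of vertices; adjacent vertices are cis.
Working through the distinct placements yields 3 geometric isomers: (NH3/ONO trans, OH/PPh3 trans); (NH3/PPh3 trans, OH/ONO trans); (NH3/OH trans, ONO/PPh3 trans).
Each arrangement has an internal mirror plane or centre of symmetry, so none is chiral.

no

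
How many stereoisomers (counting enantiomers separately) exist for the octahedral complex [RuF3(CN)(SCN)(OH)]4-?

5

An octahedron has six vertices in three trans pairs; every non-trans pair is cis.
Systematic placement gives 4 geometric isomers: F mer (3 arrangements); F fac (chiral).
One of these lacks any improper symmetry element and so occurs as an enantiomeric pair, giving 4 + 1 = 5 stereoisomers in total.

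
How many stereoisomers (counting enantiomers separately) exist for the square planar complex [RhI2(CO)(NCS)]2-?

2

In a square planar complex each vertex has one trans partner and two cis neighbours.
The distinct arrangements are (2 in all): I cis; I trans.
Each arrangement has an internal mirror plane or centre of symmetry, so none is chiral.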